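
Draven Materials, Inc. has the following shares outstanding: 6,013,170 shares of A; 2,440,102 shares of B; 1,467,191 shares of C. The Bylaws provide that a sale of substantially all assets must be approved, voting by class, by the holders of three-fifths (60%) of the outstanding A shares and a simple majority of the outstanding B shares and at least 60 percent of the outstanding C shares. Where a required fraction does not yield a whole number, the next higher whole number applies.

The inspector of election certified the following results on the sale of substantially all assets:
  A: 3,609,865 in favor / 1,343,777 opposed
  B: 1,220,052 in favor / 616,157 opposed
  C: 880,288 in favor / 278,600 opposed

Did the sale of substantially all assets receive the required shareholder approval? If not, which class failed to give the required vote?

Not approved — the C shares did not give the required vote.

A: 3/5 of 6013170 = 3607902; 3,607,902 required, 3,609,865 in favor — approved.
B: a majority of 2440102 is 1220052; 1,220,052 required, 1,220,052 in favor — approved.
C: 3/5 of 1467191 = 880314.60, rounded up to 880315; 880,315 required, 880,288 in favor — not approved.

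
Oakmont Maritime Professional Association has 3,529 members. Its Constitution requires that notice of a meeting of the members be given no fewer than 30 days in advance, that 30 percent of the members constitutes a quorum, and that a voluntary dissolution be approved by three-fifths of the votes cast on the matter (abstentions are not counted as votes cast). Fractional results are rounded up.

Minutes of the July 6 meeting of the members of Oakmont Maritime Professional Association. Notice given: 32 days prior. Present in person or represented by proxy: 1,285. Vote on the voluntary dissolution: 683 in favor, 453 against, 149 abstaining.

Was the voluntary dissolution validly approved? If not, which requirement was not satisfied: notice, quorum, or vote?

Notice: 32 days given; 30 required. Satisfied.
Quorum: 30% of 3,529 = 1,058.70, rounded up to 1,059; 1,285 present. Satisfied.
Vote: requires three-fifths of the votes cast (1,285 − 149 abstaining = 1,136); 3/5 of 1136 = 681.60, rounded up to 682, so 682 needed; 683 in favor. Satisfied.

Valid — all requirements satisfied.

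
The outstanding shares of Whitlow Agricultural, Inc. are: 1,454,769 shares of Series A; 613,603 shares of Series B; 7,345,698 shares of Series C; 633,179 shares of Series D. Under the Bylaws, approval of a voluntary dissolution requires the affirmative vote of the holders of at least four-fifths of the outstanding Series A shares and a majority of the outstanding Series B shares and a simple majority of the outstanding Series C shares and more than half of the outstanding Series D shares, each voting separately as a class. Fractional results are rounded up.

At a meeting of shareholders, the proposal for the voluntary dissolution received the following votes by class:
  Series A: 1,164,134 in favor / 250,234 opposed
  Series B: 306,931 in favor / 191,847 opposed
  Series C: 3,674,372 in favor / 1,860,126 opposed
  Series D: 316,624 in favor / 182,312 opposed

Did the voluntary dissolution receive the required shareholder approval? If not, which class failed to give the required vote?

Approved — every class gave the required vote.

Series A: 4/5 of 1454769 = 1163815.20, rounded up to 1163816; 1,163,816 required, 1,164,134 in favor — approved.
Series B: a majority of 613603 is 306802; 306,802 required, 306,931 in favor — approved.
Series C: a majority of 7345698 is 3672850; 3,672,850 required, 3,674,372 in favor — approved.
Series D: a majority of 633179 is 316590; 316,590 required, 316,624 in favor — approved.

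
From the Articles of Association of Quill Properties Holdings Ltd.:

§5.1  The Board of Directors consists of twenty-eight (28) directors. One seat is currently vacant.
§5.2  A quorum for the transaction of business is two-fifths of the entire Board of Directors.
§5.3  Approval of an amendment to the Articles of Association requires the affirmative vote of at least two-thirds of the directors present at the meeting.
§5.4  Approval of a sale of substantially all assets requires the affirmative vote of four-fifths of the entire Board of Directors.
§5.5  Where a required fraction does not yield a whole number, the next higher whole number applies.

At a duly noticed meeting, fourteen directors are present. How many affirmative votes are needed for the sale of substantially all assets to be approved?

The sale of substantially all assets requires four-fifths of the entire Board of Directors (28).
4/5 of 28 = 22.40, rounded up to 23.
(Only 14 can vote, so the sale of substantially all assets cannot pass at this meeting, but the required vote is still 23.)

23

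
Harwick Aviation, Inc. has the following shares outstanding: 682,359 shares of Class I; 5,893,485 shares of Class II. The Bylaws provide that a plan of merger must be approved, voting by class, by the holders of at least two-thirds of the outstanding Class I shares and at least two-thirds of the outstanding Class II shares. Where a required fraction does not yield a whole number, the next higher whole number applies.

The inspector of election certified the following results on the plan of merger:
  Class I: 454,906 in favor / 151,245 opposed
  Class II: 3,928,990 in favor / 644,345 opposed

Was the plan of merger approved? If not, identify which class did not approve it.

Class I: 2/3 of 682359 = 454906; 454,906 required, 454,906 in favor — approved.
Class II: 2/3 of 5893485 = 3928990; 3,928,990 required, 3,928,990 in favor — approved.

Approved — every class gave the required vote.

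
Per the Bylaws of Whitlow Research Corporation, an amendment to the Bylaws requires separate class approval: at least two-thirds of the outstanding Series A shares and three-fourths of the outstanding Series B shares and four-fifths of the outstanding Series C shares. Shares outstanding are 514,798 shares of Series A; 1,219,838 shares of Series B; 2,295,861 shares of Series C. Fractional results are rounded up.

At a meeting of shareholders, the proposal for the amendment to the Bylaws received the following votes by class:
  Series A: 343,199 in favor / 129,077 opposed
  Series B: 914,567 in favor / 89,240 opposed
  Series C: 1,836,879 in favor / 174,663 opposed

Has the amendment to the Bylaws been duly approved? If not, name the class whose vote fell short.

Series A: 2/3 of 514798 = 343198.67, rounded up to 343199; 343,199 required, 343,199 in favor — approved.
Series B: 3/4 of 1219838 = 914878.50, rounded up to 914879; 914,879 required, 914,567 in favor — not approved.
Series C: 4/5 of 2295861 = 1836688.80, rounded up to 1836689; 1,836,689 required, 1,836,879 in favor — approved.

Not approved — the Series B shares did not give the required vote.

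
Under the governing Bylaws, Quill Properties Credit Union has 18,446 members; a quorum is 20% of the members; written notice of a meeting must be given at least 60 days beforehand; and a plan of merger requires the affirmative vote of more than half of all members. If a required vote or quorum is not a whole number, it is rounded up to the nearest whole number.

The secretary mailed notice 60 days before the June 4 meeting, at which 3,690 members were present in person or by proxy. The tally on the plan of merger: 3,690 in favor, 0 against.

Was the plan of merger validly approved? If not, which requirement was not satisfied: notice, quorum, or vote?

Invalid — vote requirement not satisfied.

Notice: 60 days given; 60 required. Satisfied.
Quorum: 20% of 18,446 = 3,689.20, rounded up to 3,690; 3,690 present. Satisfied.
Vote: requires a majority of all members (18,446); a majority of 18446 is 9224, so 9,224 needed; 3,690 in favor. Not satisfied.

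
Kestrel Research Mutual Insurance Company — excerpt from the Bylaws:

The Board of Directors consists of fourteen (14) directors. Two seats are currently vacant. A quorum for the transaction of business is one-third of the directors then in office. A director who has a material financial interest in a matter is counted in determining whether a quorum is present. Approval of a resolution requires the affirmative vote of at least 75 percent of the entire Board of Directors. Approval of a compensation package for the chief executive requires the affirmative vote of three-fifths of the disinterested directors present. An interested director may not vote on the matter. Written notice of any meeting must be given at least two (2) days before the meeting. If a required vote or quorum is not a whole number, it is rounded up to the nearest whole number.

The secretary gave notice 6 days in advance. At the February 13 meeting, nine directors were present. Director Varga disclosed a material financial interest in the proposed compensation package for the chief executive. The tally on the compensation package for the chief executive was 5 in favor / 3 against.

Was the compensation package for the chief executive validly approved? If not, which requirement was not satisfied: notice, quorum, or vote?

Valid — all requirements satisfied.

Notice: 6 days given; 2 required (6 ≥ 2). Satisfied.
Quorum: 9 present (interested directors count toward quorum); quorum is 4. Satisfied.
Vote: the compensation package for the chief executive requires three-fifths of the disinterested directors present (9 − 1 = 8). 3/5 of 8 = 4.80, rounded up to 5, so 5 affirmative votes are needed; 5 voted in favor. Satisfied.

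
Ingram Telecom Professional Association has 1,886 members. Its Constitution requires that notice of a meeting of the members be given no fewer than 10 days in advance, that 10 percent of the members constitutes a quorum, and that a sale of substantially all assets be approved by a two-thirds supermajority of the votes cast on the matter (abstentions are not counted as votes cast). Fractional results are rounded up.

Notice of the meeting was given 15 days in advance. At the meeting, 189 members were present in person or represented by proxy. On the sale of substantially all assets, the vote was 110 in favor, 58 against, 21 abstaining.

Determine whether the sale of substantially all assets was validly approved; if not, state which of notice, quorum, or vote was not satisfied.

Notice: 15 days given; 10 required. Satisfied.
Quorum: 10% of 1,886 = 188.60, rounded up to 189; 189 present. Satisfied.
Vote: requires two-thirds of the votes cast (189 − 21 abstaining = 168); 2/3 of 168 = 112, so 112 needed; 110 in favor. Not satisfied.

Invalid — vote requirement not satisfied.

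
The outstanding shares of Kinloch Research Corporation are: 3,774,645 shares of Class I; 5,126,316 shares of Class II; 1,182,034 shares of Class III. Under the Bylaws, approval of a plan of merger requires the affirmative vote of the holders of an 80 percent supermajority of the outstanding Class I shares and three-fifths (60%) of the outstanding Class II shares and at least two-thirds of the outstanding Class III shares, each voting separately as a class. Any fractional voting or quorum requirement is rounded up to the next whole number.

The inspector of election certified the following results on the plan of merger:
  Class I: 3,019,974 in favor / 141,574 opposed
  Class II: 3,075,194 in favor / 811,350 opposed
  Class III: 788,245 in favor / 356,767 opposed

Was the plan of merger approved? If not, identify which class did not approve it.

Class I: 4/5 of 3774645 = 3019716; 3,019,716 required, 3,019,974 in favor — approved.
Class II: 3/5 of 5126316 = 3075789.60, rounded up to 3075790; 3,075,790 required, 3,075,194 in favor — not approved.
Class III: 2/3 of 1182034 = 788022.67, rounded up to 788023; 788,023 required, 788,245 in favor — approved.

Not approved — the Class II shares did not give the required vote.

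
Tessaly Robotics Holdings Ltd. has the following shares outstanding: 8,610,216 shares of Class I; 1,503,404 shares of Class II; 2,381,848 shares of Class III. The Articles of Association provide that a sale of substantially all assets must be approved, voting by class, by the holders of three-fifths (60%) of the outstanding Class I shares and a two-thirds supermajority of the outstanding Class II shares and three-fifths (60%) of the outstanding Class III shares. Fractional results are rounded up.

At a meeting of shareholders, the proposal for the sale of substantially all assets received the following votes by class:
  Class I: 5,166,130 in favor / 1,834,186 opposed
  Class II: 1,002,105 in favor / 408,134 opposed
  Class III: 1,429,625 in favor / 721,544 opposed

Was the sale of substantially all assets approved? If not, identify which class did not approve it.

Class I: 3/5 of 8610216 = 5166129.60, rounded up to 5166130; 5,166,130 required, 5,166,130 in favor — approved.
Class II: 2/3 of 1503404 = 1002269.33, rounded up to 1002270; 1,002,270 required, 1,002,105 in favor — not approved.
Class III: 3/5 of 2381848 = 1429108.80, rounded up to 1429109; 1,429,109 required, 1,429,625 in favor — approved.

Not approved — the Class II shares did not give the required vote.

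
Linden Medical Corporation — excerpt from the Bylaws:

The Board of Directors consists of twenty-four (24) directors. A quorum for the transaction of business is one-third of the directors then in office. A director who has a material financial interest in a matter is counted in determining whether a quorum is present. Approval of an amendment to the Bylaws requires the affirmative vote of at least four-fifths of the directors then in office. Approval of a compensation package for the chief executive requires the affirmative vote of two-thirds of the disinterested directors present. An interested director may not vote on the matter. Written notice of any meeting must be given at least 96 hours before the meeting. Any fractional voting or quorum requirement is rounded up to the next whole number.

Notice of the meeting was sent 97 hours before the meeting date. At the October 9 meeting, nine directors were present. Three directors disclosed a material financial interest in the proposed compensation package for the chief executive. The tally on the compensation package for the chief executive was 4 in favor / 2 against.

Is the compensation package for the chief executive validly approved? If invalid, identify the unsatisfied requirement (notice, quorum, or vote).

Notice: 97 hours given; 96 required (97 ≥ 96). Satisfied.
Quorum: 9 present (interested directors count toward quorum); quorum is 8. Satisfied.
Vote: the compensation package for the chief executive requires two-thirds of the disinterested directors present (9 − 3 = 6). 2/3 of 6 = 4, so 4 affirmative votes are needed; 4 voted in favor. Satisfied.

Valid — all requirements satisfied.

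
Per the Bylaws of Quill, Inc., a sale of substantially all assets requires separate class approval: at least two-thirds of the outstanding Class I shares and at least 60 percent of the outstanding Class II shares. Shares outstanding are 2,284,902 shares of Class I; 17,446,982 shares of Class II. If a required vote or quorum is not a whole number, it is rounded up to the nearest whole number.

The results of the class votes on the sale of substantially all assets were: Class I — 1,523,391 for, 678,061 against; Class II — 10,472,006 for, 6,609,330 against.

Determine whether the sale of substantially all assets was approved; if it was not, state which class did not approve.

Approved — every class gave the required vote.

Class I: 2/3 of 2284902 = 1523268; 1,523,268 required, 1,523,391 in favor — approved.
Class II: 3/5 of 17446982 = 10468189.20, rounded up to 10468190; 10,468,190 required, 10,472,006 in favor — approved.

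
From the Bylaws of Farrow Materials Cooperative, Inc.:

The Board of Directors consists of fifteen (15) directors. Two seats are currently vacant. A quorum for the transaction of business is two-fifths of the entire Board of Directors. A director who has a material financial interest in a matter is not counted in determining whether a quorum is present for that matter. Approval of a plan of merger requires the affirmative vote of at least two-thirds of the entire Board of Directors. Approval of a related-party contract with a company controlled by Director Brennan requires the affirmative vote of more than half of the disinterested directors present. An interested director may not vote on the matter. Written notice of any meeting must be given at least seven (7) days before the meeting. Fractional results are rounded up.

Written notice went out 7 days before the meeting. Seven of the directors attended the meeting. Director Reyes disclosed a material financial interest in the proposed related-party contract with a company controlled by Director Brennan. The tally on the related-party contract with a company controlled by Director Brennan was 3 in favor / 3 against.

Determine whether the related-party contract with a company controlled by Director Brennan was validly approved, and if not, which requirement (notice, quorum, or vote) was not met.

Invalid — vote requirement not satisfied.

Notice: 7 days given; 7 required (7 ≥ 7). Satisfied.
Quorum: 7 present, but the 1 interested director does not count, leaving 6. Quorum is 6. Satisfied.
Vote: the related-party contract with a company controlled by Director Brennan requires a majority of the disinterested directors present (7 − 1 = 6). A majority of 6 is 4, so 4 affirmative votes are needed; 3 voted in favor. Not satisfied.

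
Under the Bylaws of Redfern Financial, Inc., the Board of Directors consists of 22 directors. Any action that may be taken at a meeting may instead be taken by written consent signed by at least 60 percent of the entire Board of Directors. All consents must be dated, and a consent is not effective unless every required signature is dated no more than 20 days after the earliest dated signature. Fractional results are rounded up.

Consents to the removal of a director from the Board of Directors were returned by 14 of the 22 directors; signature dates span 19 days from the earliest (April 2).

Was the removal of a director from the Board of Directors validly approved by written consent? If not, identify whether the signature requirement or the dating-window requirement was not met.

Signatures required: at least 60 percent of 22 — 3/5 of 22 = 13.20, rounded up to 14, so 14 needed; 14 signed. Sufficient.
Dating window: the latest signature is 19 days after the earliest; the limit is 20 days. Within the window.

Effective — both the signature and dating-window requirements are satisfied.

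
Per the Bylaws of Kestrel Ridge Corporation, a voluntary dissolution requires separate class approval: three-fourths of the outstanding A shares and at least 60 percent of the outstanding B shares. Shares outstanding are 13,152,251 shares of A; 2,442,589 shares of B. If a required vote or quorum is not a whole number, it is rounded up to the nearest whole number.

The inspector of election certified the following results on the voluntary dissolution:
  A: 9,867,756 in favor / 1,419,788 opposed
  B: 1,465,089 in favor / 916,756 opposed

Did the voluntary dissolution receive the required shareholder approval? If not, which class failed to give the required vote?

A: 3/4 of 13152251 = 9864188.25, rounded up to 9864189; 9,864,189 required, 9,867,756 in favor — approved.
B: 3/5 of 2442589 = 1465553.40, rounded up to 1465554; 1,465,554 required, 1,465,089 in favor — not approved.

Not approved — the B shares did not give the required vote.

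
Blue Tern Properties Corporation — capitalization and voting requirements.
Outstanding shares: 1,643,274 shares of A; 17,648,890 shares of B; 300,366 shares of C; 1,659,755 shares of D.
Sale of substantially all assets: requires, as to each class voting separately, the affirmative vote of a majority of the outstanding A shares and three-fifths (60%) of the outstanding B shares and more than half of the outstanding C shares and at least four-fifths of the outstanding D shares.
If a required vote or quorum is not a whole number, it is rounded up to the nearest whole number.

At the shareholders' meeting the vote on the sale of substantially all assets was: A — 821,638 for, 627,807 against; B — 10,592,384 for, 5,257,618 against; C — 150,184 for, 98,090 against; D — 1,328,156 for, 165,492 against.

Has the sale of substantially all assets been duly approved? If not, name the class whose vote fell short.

Approved — every class gave the required vote.

A: a majority of 1643274 is 821638; 821,638 required, 821,638 in favor — approved.
B: 3/5 of 17648890 = 10589334; 10,589,334 required, 10,592,384 in favor — approved.
C: a majority of 300366 is 150184; 150,184 required, 150,184 in favor — approved.
D: 4/5 of 1659755 = 1327804; 1,327,804 required, 1,328,156 in favor — approved.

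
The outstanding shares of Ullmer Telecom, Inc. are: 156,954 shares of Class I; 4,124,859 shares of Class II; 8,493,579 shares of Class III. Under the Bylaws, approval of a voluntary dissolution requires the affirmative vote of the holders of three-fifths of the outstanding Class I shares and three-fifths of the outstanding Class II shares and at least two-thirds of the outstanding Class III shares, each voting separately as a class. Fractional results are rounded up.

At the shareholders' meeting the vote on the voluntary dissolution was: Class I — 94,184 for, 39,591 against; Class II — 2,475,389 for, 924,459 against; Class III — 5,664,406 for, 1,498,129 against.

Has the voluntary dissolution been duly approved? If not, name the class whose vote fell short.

Approved — every class gave the required vote.

Class I: 3/5 of 156954 = 94172.40, rounded up to 94173; 94,173 required, 94,184 in favor — approved.
Class II: 3/5 of 4124859 = 2474915.40, rounded up to 2474916; 2,474,916 required, 2,475,389 in favor — approved.
Class III: 2/3 of 8493579 = 5662386; 5,662,386 required, 5,664,406 in favor — approved.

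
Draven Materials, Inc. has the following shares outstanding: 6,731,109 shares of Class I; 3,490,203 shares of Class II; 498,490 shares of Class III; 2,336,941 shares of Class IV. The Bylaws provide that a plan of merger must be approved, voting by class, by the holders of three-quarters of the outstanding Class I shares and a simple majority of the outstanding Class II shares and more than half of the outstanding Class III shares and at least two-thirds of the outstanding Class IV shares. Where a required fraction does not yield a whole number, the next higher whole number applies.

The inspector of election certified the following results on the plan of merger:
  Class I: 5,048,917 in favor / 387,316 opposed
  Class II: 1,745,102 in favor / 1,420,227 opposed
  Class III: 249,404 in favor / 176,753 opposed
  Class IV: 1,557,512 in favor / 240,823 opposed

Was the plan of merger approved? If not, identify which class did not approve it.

Class I: 3/4 of 6731109 = 5048331.75, rounded up to 5048332; 5,048,332 required, 5,048,917 in favor — approved.
Class II: a majority of 3490203 is 1745102; 1,745,102 required, 1,745,102 in favor — approved.
Class III: a majority of 498490 is 249246; 249,246 required, 249,404 in favor — approved.
Class IV: 2/3 of 2336941 = 1557960.67, rounded up to 1557961; 1,557,961 required, 1,557,512 in favor — not approved.

Not approved — the Class IV shares did not give the required vote.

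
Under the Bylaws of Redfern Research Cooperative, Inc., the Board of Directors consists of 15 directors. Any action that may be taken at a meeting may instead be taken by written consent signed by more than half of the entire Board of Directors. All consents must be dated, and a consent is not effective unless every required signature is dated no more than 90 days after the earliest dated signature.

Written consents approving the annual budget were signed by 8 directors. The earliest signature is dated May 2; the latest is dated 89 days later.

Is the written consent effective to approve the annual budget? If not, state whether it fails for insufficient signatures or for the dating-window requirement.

Signatures required: more than half of 15 — a majority of 15 is 8, so 8 needed; 8 signed. Sufficient.
Dating window: the latest signature is 89 days after the earliest; the limit is 90 days. Within the window.

Effective — both the signature and dating-window requirements are satisfied.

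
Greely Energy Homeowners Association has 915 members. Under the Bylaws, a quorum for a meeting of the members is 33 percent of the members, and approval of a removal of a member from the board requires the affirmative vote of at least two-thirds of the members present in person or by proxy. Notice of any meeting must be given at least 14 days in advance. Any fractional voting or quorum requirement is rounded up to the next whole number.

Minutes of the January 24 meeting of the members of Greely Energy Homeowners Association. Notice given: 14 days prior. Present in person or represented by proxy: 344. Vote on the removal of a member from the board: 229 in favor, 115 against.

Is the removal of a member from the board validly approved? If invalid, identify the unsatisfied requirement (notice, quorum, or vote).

Invalid — vote requirement not satisfied.

Notice: 14 days given; 14 required. Satisfied.
Quorum: 33% of 915 = 301.95, rounded up to 302; 344 present. Satisfied.
Vote: requires two-thirds of those present (344); 2/3 of 344 = 229.33, rounded up to 230, so 230 needed; 229 in favor. Not satisfied.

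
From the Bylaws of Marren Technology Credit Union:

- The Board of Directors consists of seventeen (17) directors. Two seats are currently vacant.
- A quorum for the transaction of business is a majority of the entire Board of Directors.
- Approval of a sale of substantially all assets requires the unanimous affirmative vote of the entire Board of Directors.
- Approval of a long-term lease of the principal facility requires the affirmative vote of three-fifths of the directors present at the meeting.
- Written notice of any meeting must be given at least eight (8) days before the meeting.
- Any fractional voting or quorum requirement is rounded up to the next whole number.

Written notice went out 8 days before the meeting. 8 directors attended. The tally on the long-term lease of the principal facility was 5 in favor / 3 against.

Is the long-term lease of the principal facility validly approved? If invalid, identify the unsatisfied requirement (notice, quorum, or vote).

Invalid — quorum requirement not satisfied.

Notice: 8 days given; 8 required (8 ≥ 8). Satisfied.
Quorum: 8 present; quorum is 9. Not satisfied.
Vote: the long-term lease of the principal facility requires three-fifths of the directors present (8). 3/5 of 8 = 4.80, rounded up to 5, so 5 affirmative votes are needed; 5 voted in favor. Satisfied. (Moot — without a quorum no business can be validly transacted.)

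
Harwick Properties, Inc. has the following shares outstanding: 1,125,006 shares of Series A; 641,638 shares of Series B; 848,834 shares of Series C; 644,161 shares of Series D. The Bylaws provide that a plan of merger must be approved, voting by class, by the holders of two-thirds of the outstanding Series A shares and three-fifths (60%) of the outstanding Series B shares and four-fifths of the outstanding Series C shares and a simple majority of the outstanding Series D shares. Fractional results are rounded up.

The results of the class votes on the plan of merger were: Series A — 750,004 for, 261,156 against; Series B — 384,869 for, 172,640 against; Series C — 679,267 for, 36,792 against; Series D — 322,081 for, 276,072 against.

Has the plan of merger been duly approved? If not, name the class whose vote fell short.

Series A: 2/3 of 1125006 = 750004; 750,004 required, 750,004 in favor — approved.
Series B: 3/5 of 641638 = 384982.80, rounded up to 384983; 384,983 required, 384,869 in favor — not approved.
Series C: 4/5 of 848834 = 679067.20, rounded up to 679068; 679,068 required, 679,267 in favor — approved.
Series D: a majority of 644161 is 322081; 322,081 required, 322,081 in favor — approved.

Not approved — the Series B shares did not give the required vote.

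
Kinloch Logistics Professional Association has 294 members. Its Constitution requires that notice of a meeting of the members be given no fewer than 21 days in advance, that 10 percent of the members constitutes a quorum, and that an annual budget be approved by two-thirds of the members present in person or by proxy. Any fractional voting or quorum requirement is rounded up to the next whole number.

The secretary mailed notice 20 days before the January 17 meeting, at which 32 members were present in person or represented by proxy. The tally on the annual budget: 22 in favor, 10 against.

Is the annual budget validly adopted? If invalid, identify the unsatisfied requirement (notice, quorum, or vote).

Invalid — notice requirement not satisfied.

Notice: 20 days given; 21 required. Not satisfied.
Quorum: 10% of 294 = 29.40, rounded up to 30; 32 present. Satisfied.
Vote: requires two-thirds of those present (32); 2/3 of 32 = 21.33, rounded up to 22, so 22 needed; 22 in favor. Satisfied.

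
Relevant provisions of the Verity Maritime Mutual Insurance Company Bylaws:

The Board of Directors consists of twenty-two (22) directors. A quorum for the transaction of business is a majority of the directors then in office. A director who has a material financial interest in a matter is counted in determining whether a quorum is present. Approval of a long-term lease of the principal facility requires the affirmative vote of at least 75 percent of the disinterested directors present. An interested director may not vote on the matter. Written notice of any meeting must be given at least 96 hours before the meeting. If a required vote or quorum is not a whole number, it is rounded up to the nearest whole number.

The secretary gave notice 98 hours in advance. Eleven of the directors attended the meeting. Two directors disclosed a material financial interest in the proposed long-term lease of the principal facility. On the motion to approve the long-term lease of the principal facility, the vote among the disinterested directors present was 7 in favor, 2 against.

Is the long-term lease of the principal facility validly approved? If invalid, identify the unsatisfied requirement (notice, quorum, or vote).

Notice: 98 hours given; 96 required (98 ≥ 96). Satisfied.
Quorum: 11 present (interested directors count toward quorum); quorum is 12. Not satisfied.
Vote: the long-term lease of the principal facility requires three-fourths of the disinterested directors present (11 − 2 = 9). 3/4 of 9 = 6.75, rounded up to 7, so 7 affirmative votes are needed; 7 voted in favor. Satisfied. (Moot — without a quorum no business can be validly transacted.)

Invalid — quorum requirement not satisfied.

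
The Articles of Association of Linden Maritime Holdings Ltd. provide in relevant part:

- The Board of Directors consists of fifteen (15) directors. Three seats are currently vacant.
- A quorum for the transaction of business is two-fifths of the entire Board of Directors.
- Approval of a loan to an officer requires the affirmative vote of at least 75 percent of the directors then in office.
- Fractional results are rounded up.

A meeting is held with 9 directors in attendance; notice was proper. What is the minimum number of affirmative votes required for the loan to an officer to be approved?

9

The loan to an officer requires three-fourths of the directors then in office (12).
3/4 of 12 = 9.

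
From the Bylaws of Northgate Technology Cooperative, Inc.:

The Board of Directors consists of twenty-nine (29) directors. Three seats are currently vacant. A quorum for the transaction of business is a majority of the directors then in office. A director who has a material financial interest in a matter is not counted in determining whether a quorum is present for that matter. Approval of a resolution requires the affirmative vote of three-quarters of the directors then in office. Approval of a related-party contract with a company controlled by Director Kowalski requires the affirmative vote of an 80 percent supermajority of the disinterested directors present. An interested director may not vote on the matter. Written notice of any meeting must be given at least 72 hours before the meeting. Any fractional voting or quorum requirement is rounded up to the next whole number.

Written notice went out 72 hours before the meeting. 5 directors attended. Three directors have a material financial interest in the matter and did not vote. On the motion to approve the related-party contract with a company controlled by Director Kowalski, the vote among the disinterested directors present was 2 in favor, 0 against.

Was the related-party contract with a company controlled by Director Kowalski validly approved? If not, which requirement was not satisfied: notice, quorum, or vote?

Notice: 72 hours given; 72 required (72 ≥ 72). Satisfied.
Quorum: 5 present, but the 3 interested directors do not count, leaving 2. Quorum is 14. Not satisfied.
Vote: the related-party contract with a company controlled by Director Kowalski requires four-fifths of the disinterested directors present (5 − 3 = 2). 4/5 of 2 = 1.60, rounded up to 2, so 2 affirmative votes are needed; 2 voted in favor. Satisfied. (Moot — without a quorum no business can be validly transacted.)

Invalid — quorum requirement not satisfied.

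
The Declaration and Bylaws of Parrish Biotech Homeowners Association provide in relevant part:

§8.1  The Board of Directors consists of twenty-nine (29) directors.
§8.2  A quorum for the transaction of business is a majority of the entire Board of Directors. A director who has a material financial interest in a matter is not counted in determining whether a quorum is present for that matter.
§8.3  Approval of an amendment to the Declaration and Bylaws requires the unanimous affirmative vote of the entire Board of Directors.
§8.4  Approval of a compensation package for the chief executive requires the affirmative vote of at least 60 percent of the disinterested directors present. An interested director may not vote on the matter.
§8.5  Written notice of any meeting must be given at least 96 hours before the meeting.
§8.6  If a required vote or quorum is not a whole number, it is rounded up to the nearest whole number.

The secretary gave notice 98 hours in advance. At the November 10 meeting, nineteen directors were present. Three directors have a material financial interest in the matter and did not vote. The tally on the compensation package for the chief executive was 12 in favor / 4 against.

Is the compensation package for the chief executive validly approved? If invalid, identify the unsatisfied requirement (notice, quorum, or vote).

Notice: 98 hours given; 96 required (98 ≥ 96). Satisfied.
Quorum: 19 present, but the 3 interested directors do not count, leaving 16. Quorum is 15. Satisfied.
Vote: the compensation package for the chief executive requires three-fifths of the disinterested directors present (19 − 3 = 16). 3/5 of 16 = 9.60, rounded up to 10, so 10 affirmative votes are needed; 12 voted in favor. Satisfied.

Valid — all requirements satisfied.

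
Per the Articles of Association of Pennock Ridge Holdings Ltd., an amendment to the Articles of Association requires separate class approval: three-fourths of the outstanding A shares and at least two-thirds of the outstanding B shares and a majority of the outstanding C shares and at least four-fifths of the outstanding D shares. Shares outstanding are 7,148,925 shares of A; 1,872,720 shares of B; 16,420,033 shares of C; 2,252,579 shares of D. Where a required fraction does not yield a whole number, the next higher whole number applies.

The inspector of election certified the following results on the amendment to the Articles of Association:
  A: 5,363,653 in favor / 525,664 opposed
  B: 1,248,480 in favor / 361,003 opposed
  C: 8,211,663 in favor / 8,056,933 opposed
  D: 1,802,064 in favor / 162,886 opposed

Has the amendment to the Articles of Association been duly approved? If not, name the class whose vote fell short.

Approved — every class gave the required vote.

A: 3/4 of 7148925 = 5361693.75, rounded up to 5361694; 5,361,694 required, 5,363,653 in favor — approved.
B: 2/3 of 1872720 = 1248480; 1,248,480 required, 1,248,480 in favor — approved.
C: a majority of 16420033 is 8210017; 8,210,017 required, 8,211,663 in favor — approved.
D: 4/5 of 2252579 = 1802063.20, rounded up to 1802064; 1,802,064 required, 1,802,064 in favor — approved.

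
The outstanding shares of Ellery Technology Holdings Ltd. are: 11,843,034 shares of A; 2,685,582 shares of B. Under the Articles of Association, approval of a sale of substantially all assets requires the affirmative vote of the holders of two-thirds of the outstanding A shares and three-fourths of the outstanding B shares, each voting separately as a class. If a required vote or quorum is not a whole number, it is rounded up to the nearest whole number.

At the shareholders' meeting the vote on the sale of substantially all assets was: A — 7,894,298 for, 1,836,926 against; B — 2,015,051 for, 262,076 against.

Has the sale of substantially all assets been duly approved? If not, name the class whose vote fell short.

A: 2/3 of 11843034 = 7895356; 7,895,356 required, 7,894,298 in favor — not approved.
B: 3/4 of 2685582 = 2014186.50, rounded up to 2014187; 2,014,187 required, 2,015,051 in favor — approved.

Not approved — the A shares did not give the required vote.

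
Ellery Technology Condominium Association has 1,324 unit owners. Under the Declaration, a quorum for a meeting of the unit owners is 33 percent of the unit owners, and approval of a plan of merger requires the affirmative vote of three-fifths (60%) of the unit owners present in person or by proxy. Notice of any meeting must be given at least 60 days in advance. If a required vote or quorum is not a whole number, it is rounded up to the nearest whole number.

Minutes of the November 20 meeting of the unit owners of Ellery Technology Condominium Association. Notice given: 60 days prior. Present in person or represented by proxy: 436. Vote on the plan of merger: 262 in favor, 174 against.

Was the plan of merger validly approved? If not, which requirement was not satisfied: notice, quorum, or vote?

Notice: 60 days given; 60 required. Satisfied.
Quorum: 33% of 1,324 = 436.92, rounded up to 437; 436 present. Not satisfied.
Vote: requires three-fifths of those present (436); 3/5 of 436 = 261.60, rounded up to 262, so 262 needed; 262 in favor. Satisfied.

Invalid — quorum requirement not satisfied.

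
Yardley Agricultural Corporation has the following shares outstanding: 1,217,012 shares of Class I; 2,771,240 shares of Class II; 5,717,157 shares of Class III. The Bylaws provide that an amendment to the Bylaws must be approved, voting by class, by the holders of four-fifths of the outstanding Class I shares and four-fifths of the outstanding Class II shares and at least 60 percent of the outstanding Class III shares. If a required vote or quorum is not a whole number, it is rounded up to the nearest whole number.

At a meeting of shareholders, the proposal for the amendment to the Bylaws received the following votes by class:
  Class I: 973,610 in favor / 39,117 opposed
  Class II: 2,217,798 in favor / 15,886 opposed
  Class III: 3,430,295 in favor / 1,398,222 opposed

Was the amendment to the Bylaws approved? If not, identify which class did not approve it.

Class I: 4/5 of 1217012 = 973609.60, rounded up to 973610; 973,610 required, 973,610 in favor — approved.
Class II: 4/5 of 2771240 = 2216992; 2,216,992 required, 2,217,798 in favor — approved.
Class III: 3/5 of 5717157 = 3430294.20, rounded up to 3430295; 3,430,295 required, 3,430,295 in favor — approved.

Approved — every class gave the required vote.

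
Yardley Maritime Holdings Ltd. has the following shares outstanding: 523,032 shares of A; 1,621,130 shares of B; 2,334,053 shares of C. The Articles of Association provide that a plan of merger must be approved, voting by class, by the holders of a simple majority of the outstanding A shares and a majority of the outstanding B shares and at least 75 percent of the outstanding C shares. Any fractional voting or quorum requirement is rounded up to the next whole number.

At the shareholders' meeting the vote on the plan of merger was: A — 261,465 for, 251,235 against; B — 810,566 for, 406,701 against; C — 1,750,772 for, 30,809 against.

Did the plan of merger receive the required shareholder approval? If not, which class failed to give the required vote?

Not approved — the A shares did not give the required vote.

A: a majority of 523032 is 261517; 261,517 required, 261,465 in favor — not approved.
B: a majority of 1621130 is 810566; 810,566 required, 810,566 in favor — approved.
C: 3/4 of 2334053 = 1750539.75, rounded up to 1750540; 1,750,540 required, 1,750,772 in favor — approved.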